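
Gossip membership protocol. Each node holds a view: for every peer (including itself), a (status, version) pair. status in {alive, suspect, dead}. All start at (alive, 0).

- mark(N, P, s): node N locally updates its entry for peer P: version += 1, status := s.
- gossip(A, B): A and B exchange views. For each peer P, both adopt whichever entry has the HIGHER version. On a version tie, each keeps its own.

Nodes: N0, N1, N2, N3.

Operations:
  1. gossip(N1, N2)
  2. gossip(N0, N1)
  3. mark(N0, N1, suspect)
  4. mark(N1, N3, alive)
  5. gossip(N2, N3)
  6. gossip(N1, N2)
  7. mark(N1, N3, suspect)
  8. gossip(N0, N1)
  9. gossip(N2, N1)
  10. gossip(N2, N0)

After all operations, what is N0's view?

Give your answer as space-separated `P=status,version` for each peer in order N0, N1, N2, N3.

Op 1: gossip N1<->N2 -> N1.N0=(alive,v0) N1.N1=(alive,v0) N1.N2=(alive,v0) N1.N3=(alive,v0) | N2.N0=(alive,v0) N2.N1=(alive,v0) N2.N2=(alive,v0) N2.N3=(alive,v0)
Op 2: gossip N0<->N1 -> N0.N0=(alive,v0) N0.N1=(alive,v0) N0.N2=(alive,v0) N0.N3=(alive,v0) | N1.N0=(alive,v0) N1.N1=(alive,v0) N1.N2=(alive,v0) N1.N3=(alive,v0)
Op 3: N0 marks N1=suspect -> (suspect,v1)
Op 4: N1 marks N3=alive -> (alive,v1)
Op 5: gossip N2<->N3 -> N2.N0=(alive,v0) N2.N1=(alive,v0) N2.N2=(alive,v0) N2.N3=(alive,v0) | N3.N0=(alive,v0) N3.N1=(alive,v0) N3.N2=(alive,v0) N3.N3=(alive,v0)
Op 6: gossip N1<->N2 -> N1.N0=(alive,v0) N1.N1=(alive,v0) N1.N2=(alive,v0) N1.N3=(alive,v1) | N2.N0=(alive,v0) N2.N1=(alive,v0) N2.N2=(alive,v0) N2.N3=(alive,v1)
Op 7: N1 marks N3=suspect -> (suspect,v2)
Op 8: gossip N0<->N1 -> N0.N0=(alive,v0) N0.N1=(suspect,v1) N0.N2=(alive,v0) N0.N3=(suspect,v2) | N1.N0=(alive,v0) N1.N1=(suspect,v1) N1.N2=(alive,v0) N1.N3=(suspect,v2)
Op 9: gossip N2<->N1 -> N2.N0=(alive,v0) N2.N1=(suspect,v1) N2.N2=(alive,v0) N2.N3=(suspect,v2) | N1.N0=(alive,v0) N1.N1=(suspect,v1) N1.N2=(alive,v0) N1.N3=(suspect,v2)
Op 10: gossip N2<->N0 -> N2.N0=(alive,v0) N2.N1=(suspect,v1) N2.N2=(alive,v0) N2.N3=(suspect,v2) | N0.N0=(alive,v0) N0.N1=(suspect,v1) N0.N2=(alive,v0) N0.N3=(suspect,v2)

Answer: N0=alive,0 N1=suspect,1 N2=alive,0 N3=suspect,2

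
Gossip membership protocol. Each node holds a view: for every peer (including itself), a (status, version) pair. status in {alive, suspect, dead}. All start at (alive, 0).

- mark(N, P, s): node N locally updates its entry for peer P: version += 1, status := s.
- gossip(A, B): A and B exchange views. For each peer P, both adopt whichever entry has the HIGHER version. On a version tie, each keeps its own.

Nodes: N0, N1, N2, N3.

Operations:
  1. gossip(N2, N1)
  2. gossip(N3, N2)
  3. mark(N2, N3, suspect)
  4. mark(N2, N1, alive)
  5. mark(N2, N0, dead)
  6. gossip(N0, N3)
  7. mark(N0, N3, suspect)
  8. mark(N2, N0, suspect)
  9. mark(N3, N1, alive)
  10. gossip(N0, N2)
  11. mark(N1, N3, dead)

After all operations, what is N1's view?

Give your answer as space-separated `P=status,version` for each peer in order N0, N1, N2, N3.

Answer: N0=alive,0 N1=alive,0 N2=alive,0 N3=dead,1

Derivation:
Op 1: gossip N2<->N1 -> N2.N0=(alive,v0) N2.N1=(alive,v0) N2.N2=(alive,v0) N2.N3=(alive,v0) | N1.N0=(alive,v0) N1.N1=(alive,v0) N1.N2=(alive,v0) N1.N3=(alive,v0)
Op 2: gossip N3<->N2 -> N3.N0=(alive,v0) N3.N1=(alive,v0) N3.N2=(alive,v0) N3.N3=(alive,v0) | N2.N0=(alive,v0) N2.N1=(alive,v0) N2.N2=(alive,v0) N2.N3=(alive,v0)
Op 3: N2 marks N3=suspect -> (suspect,v1)
Op 4: N2 marks N1=alive -> (alive,v1)
Op 5: N2 marks N0=dead -> (dead,v1)
Op 6: gossip N0<->N3 -> N0.N0=(alive,v0) N0.N1=(alive,v0) N0.N2=(alive,v0) N0.N3=(alive,v0) | N3.N0=(alive,v0) N3.N1=(alive,v0) N3.N2=(alive,v0) N3.N3=(alive,v0)
Op 7: N0 marks N3=suspect -> (suspect,v1)
Op 8: N2 marks N0=suspect -> (suspect,v2)
Op 9: N3 marks N1=alive -> (alive,v1)
Op 10: gossip N0<->N2 -> N0.N0=(suspect,v2) N0.N1=(alive,v1) N0.N2=(alive,v0) N0.N3=(suspect,v1) | N2.N0=(suspect,v2) N2.N1=(alive,v1) N2.N2=(alive,v0) N2.N3=(suspect,v1)
Op 11: N1 marks N3=dead -> (dead,v1)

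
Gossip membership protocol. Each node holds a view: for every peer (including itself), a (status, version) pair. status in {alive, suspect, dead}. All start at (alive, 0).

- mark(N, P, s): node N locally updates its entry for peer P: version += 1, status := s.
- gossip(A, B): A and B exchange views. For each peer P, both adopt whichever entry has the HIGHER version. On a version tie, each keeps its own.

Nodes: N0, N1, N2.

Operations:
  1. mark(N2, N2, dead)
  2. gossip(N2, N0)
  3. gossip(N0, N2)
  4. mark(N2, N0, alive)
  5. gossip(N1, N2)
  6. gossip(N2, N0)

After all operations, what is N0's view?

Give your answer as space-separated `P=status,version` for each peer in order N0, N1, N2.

Answer: N0=alive,1 N1=alive,0 N2=dead,1

Derivation:
Op 1: N2 marks N2=dead -> (dead,v1)
Op 2: gossip N2<->N0 -> N2.N0=(alive,v0) N2.N1=(alive,v0) N2.N2=(dead,v1) | N0.N0=(alive,v0) N0.N1=(alive,v0) N0.N2=(dead,v1)
Op 3: gossip N0<->N2 -> N0.N0=(alive,v0) N0.N1=(alive,v0) N0.N2=(dead,v1) | N2.N0=(alive,v0) N2.N1=(alive,v0) N2.N2=(dead,v1)
Op 4: N2 marks N0=alive -> (alive,v1)
Op 5: gossip N1<->N2 -> N1.N0=(alive,v1) N1.N1=(alive,v0) N1.N2=(dead,v1) | N2.N0=(alive,v1) N2.N1=(alive,v0) N2.N2=(dead,v1)
Op 6: gossip N2<->N0 -> N2.N0=(alive,v1) N2.N1=(alive,v0) N2.N2=(dead,v1) | N0.N0=(alive,v1) N0.N1=(alive,v0) N0.N2=(dead,v1)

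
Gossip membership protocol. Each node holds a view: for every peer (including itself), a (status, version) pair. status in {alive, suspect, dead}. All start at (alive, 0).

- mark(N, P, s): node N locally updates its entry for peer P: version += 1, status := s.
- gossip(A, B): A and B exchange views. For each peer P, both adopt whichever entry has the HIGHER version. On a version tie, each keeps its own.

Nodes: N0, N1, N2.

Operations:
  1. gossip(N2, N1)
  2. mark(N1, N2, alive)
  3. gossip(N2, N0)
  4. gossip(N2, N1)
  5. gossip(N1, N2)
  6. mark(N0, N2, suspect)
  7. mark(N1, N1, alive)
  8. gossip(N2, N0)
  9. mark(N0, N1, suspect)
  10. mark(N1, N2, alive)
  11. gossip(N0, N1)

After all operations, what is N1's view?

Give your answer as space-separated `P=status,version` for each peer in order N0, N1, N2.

Answer: N0=alive,0 N1=alive,1 N2=alive,2

Derivation:
Op 1: gossip N2<->N1 -> N2.N0=(alive,v0) N2.N1=(alive,v0) N2.N2=(alive,v0) | N1.N0=(alive,v0) N1.N1=(alive,v0) N1.N2=(alive,v0)
Op 2: N1 marks N2=alive -> (alive,v1)
Op 3: gossip N2<->N0 -> N2.N0=(alive,v0) N2.N1=(alive,v0) N2.N2=(alive,v0) | N0.N0=(alive,v0) N0.N1=(alive,v0) N0.N2=(alive,v0)
Op 4: gossip N2<->N1 -> N2.N0=(alive,v0) N2.N1=(alive,v0) N2.N2=(alive,v1) | N1.N0=(alive,v0) N1.N1=(alive,v0) N1.N2=(alive,v1)
Op 5: gossip N1<->N2 -> N1.N0=(alive,v0) N1.N1=(alive,v0) N1.N2=(alive,v1) | N2.N0=(alive,v0) N2.N1=(alive,v0) N2.N2=(alive,v1)
Op 6: N0 marks N2=suspect -> (suspect,v1)
Op 7: N1 marks N1=alive -> (alive,v1)
Op 8: gossip N2<->N0 -> N2.N0=(alive,v0) N2.N1=(alive,v0) N2.N2=(alive,v1) | N0.N0=(alive,v0) N0.N1=(alive,v0) N0.N2=(suspect,v1)
Op 9: N0 marks N1=suspect -> (suspect,v1)
Op 10: N1 marks N2=alive -> (alive,v2)
Op 11: gossip N0<->N1 -> N0.N0=(alive,v0) N0.N1=(suspect,v1) N0.N2=(alive,v2) | N1.N0=(alive,v0) N1.N1=(alive,v1) N1.N2=(alive,v2)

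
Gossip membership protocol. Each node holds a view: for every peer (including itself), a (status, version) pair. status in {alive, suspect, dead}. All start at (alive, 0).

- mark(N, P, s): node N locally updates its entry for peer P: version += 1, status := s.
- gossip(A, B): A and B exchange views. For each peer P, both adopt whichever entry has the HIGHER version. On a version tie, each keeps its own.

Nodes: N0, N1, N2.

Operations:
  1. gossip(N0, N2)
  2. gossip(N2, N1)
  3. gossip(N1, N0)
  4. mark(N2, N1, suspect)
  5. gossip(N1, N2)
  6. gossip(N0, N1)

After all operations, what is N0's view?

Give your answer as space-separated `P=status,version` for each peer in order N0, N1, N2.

Op 1: gossip N0<->N2 -> N0.N0=(alive,v0) N0.N1=(alive,v0) N0.N2=(alive,v0) | N2.N0=(alive,v0) N2.N1=(alive,v0) N2.N2=(alive,v0)
Op 2: gossip N2<->N1 -> N2.N0=(alive,v0) N2.N1=(alive,v0) N2.N2=(alive,v0) | N1.N0=(alive,v0) N1.N1=(alive,v0) N1.N2=(alive,v0)
Op 3: gossip N1<->N0 -> N1.N0=(alive,v0) N1.N1=(alive,v0) N1.N2=(alive,v0) | N0.N0=(alive,v0) N0.N1=(alive,v0) N0.N2=(alive,v0)
Op 4: N2 marks N1=suspect -> (suspect,v1)
Op 5: gossip N1<->N2 -> N1.N0=(alive,v0) N1.N1=(suspect,v1) N1.N2=(alive,v0) | N2.N0=(alive,v0) N2.N1=(suspect,v1) N2.N2=(alive,v0)
Op 6: gossip N0<->N1 -> N0.N0=(alive,v0) N0.N1=(suspect,v1) N0.N2=(alive,v0) | N1.N0=(alive,v0) N1.N1=(suspect,v1) N1.N2=(alive,v0)

Answer: N0=alive,0 N1=suspect,1 N2=alive,0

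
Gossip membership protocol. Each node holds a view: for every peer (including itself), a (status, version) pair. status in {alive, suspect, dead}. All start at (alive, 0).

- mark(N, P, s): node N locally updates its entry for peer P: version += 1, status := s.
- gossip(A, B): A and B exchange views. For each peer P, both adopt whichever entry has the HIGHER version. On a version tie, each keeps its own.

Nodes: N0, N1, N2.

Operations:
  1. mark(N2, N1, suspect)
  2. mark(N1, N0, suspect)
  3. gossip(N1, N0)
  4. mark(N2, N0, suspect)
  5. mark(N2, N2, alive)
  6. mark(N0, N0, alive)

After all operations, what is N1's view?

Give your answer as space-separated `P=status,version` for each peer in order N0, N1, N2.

Op 1: N2 marks N1=suspect -> (suspect,v1)
Op 2: N1 marks N0=suspect -> (suspect,v1)
Op 3: gossip N1<->N0 -> N1.N0=(suspect,v1) N1.N1=(alive,v0) N1.N2=(alive,v0) | N0.N0=(suspect,v1) N0.N1=(alive,v0) N0.N2=(alive,v0)
Op 4: N2 marks N0=suspect -> (suspect,v1)
Op 5: N2 marks N2=alive -> (alive,v1)
Op 6: N0 marks N0=alive -> (alive,v2)

Answer: N0=suspect,1 N1=alive,0 N2=alive,0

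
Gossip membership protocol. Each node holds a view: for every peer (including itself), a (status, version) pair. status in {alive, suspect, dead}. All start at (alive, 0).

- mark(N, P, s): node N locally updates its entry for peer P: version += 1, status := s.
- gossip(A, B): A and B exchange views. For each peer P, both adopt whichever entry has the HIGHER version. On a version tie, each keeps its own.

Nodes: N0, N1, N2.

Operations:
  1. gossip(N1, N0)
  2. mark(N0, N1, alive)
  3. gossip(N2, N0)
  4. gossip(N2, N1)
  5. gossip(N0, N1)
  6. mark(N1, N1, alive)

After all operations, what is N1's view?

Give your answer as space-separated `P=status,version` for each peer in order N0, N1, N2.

Op 1: gossip N1<->N0 -> N1.N0=(alive,v0) N1.N1=(alive,v0) N1.N2=(alive,v0) | N0.N0=(alive,v0) N0.N1=(alive,v0) N0.N2=(alive,v0)
Op 2: N0 marks N1=alive -> (alive,v1)
Op 3: gossip N2<->N0 -> N2.N0=(alive,v0) N2.N1=(alive,v1) N2.N2=(alive,v0) | N0.N0=(alive,v0) N0.N1=(alive,v1) N0.N2=(alive,v0)
Op 4: gossip N2<->N1 -> N2.N0=(alive,v0) N2.N1=(alive,v1) N2.N2=(alive,v0) | N1.N0=(alive,v0) N1.N1=(alive,v1) N1.N2=(alive,v0)
Op 5: gossip N0<->N1 -> N0.N0=(alive,v0) N0.N1=(alive,v1) N0.N2=(alive,v0) | N1.N0=(alive,v0) N1.N1=(alive,v1) N1.N2=(alive,v0)
Op 6: N1 marks N1=alive -> (alive,v2)

Answer: N0=alive,0 N1=alive,2 N2=alive,0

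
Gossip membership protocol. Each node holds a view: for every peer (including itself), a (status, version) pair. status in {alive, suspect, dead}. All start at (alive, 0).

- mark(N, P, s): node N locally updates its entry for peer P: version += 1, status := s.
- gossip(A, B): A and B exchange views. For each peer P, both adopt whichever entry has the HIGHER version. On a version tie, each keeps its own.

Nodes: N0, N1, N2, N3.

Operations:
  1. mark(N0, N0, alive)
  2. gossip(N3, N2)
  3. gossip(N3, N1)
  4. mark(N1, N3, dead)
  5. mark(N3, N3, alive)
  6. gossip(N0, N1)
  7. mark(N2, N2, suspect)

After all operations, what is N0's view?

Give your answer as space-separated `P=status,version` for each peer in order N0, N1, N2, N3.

Op 1: N0 marks N0=alive -> (alive,v1)
Op 2: gossip N3<->N2 -> N3.N0=(alive,v0) N3.N1=(alive,v0) N3.N2=(alive,v0) N3.N3=(alive,v0) | N2.N0=(alive,v0) N2.N1=(alive,v0) N2.N2=(alive,v0) N2.N3=(alive,v0)
Op 3: gossip N3<->N1 -> N3.N0=(alive,v0) N3.N1=(alive,v0) N3.N2=(alive,v0) N3.N3=(alive,v0) | N1.N0=(alive,v0) N1.N1=(alive,v0) N1.N2=(alive,v0) N1.N3=(alive,v0)
Op 4: N1 marks N3=dead -> (dead,v1)
Op 5: N3 marks N3=alive -> (alive,v1)
Op 6: gossip N0<->N1 -> N0.N0=(alive,v1) N0.N1=(alive,v0) N0.N2=(alive,v0) N0.N3=(dead,v1) | N1.N0=(alive,v1) N1.N1=(alive,v0) N1.N2=(alive,v0) N1.N3=(dead,v1)
Op 7: N2 marks N2=suspect -> (suspect,v1)

Answer: N0=alive,1 N1=alive,0 N2=alive,0 N3=dead,1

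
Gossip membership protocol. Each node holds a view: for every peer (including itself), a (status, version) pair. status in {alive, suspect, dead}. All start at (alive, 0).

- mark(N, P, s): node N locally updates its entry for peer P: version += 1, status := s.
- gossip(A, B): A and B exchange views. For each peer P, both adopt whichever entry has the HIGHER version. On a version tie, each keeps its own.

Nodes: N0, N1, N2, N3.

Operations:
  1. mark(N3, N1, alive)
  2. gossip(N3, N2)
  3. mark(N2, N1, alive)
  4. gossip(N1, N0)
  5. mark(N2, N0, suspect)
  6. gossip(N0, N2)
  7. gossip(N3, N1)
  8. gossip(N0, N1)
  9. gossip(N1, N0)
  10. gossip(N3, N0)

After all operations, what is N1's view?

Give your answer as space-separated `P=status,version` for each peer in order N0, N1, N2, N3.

Op 1: N3 marks N1=alive -> (alive,v1)
Op 2: gossip N3<->N2 -> N3.N0=(alive,v0) N3.N1=(alive,v1) N3.N2=(alive,v0) N3.N3=(alive,v0) | N2.N0=(alive,v0) N2.N1=(alive,v1) N2.N2=(alive,v0) N2.N3=(alive,v0)
Op 3: N2 marks N1=alive -> (alive,v2)
Op 4: gossip N1<->N0 -> N1.N0=(alive,v0) N1.N1=(alive,v0) N1.N2=(alive,v0) N1.N3=(alive,v0) | N0.N0=(alive,v0) N0.N1=(alive,v0) N0.N2=(alive,v0) N0.N3=(alive,v0)
Op 5: N2 marks N0=suspect -> (suspect,v1)
Op 6: gossip N0<->N2 -> N0.N0=(suspect,v1) N0.N1=(alive,v2) N0.N2=(alive,v0) N0.N3=(alive,v0) | N2.N0=(suspect,v1) N2.N1=(alive,v2) N2.N2=(alive,v0) N2.N3=(alive,v0)
Op 7: gossip N3<->N1 -> N3.N0=(alive,v0) N3.N1=(alive,v1) N3.N2=(alive,v0) N3.N3=(alive,v0) | N1.N0=(alive,v0) N1.N1=(alive,v1) N1.N2=(alive,v0) N1.N3=(alive,v0)
Op 8: gossip N0<->N1 -> N0.N0=(suspect,v1) N0.N1=(alive,v2) N0.N2=(alive,v0) N0.N3=(alive,v0) | N1.N0=(suspect,v1) N1.N1=(alive,v2) N1.N2=(alive,v0) N1.N3=(alive,v0)
Op 9: gossip N1<->N0 -> N1.N0=(suspect,v1) N1.N1=(alive,v2) N1.N2=(alive,v0) N1.N3=(alive,v0) | N0.N0=(suspect,v1) N0.N1=(alive,v2) N0.N2=(alive,v0) N0.N3=(alive,v0)
Op 10: gossip N3<->N0 -> N3.N0=(suspect,v1) N3.N1=(alive,v2) N3.N2=(alive,v0) N3.N3=(alive,v0) | N0.N0=(suspect,v1) N0.N1=(alive,v2) N0.N2=(alive,v0) N0.N3=(alive,v0)

Answer: N0=suspect,1 N1=alive,2 N2=alive,0 N3=alive,0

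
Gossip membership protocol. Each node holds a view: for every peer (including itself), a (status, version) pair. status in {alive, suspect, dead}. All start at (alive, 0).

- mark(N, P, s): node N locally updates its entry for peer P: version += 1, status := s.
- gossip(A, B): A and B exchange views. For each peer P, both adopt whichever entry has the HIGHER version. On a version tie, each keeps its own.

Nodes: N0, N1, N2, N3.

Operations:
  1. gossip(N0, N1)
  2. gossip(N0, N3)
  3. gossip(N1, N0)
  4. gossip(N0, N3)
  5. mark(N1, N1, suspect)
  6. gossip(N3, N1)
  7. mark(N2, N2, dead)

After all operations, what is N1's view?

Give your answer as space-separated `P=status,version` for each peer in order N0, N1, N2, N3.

Op 1: gossip N0<->N1 -> N0.N0=(alive,v0) N0.N1=(alive,v0) N0.N2=(alive,v0) N0.N3=(alive,v0) | N1.N0=(alive,v0) N1.N1=(alive,v0) N1.N2=(alive,v0) N1.N3=(alive,v0)
Op 2: gossip N0<->N3 -> N0.N0=(alive,v0) N0.N1=(alive,v0) N0.N2=(alive,v0) N0.N3=(alive,v0) | N3.N0=(alive,v0) N3.N1=(alive,v0) N3.N2=(alive,v0) N3.N3=(alive,v0)
Op 3: gossip N1<->N0 -> N1.N0=(alive,v0) N1.N1=(alive,v0) N1.N2=(alive,v0) N1.N3=(alive,v0) | N0.N0=(alive,v0) N0.N1=(alive,v0) N0.N2=(alive,v0) N0.N3=(alive,v0)
Op 4: gossip N0<->N3 -> N0.N0=(alive,v0) N0.N1=(alive,v0) N0.N2=(alive,v0) N0.N3=(alive,v0) | N3.N0=(alive,v0) N3.N1=(alive,v0) N3.N2=(alive,v0) N3.N3=(alive,v0)
Op 5: N1 marks N1=suspect -> (suspect,v1)
Op 6: gossip N3<->N1 -> N3.N0=(alive,v0) N3.N1=(suspect,v1) N3.N2=(alive,v0) N3.N3=(alive,v0) | N1.N0=(alive,v0) N1.N1=(suspect,v1) N1.N2=(alive,v0) N1.N3=(alive,v0)
Op 7: N2 marks N2=dead -> (dead,v1)

Answer: N0=alive,0 N1=suspect,1 N2=alive,0 N3=alive,0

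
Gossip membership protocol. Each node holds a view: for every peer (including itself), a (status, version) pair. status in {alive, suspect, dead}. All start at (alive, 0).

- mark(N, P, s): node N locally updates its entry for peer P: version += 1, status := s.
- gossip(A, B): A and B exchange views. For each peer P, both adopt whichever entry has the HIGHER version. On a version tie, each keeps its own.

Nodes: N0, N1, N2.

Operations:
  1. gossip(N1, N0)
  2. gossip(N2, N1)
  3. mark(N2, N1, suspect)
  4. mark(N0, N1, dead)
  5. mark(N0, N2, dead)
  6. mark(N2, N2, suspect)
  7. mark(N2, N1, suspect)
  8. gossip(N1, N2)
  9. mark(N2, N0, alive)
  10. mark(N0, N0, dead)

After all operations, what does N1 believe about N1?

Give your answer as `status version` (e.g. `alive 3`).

Answer: suspect 2

Derivation:
Op 1: gossip N1<->N0 -> N1.N0=(alive,v0) N1.N1=(alive,v0) N1.N2=(alive,v0) | N0.N0=(alive,v0) N0.N1=(alive,v0) N0.N2=(alive,v0)
Op 2: gossip N2<->N1 -> N2.N0=(alive,v0) N2.N1=(alive,v0) N2.N2=(alive,v0) | N1.N0=(alive,v0) N1.N1=(alive,v0) N1.N2=(alive,v0)
Op 3: N2 marks N1=suspect -> (suspect,v1)
Op 4: N0 marks N1=dead -> (dead,v1)
Op 5: N0 marks N2=dead -> (dead,v1)
Op 6: N2 marks N2=suspect -> (suspect,v1)
Op 7: N2 marks N1=suspect -> (suspect,v2)
Op 8: gossip N1<->N2 -> N1.N0=(alive,v0) N1.N1=(suspect,v2) N1.N2=(suspect,v1) | N2.N0=(alive,v0) N2.N1=(suspect,v2) N2.N2=(suspect,v1)
Op 9: N2 marks N0=alive -> (alive,v1)
Op 10: N0 marks N0=dead -> (dead,v1)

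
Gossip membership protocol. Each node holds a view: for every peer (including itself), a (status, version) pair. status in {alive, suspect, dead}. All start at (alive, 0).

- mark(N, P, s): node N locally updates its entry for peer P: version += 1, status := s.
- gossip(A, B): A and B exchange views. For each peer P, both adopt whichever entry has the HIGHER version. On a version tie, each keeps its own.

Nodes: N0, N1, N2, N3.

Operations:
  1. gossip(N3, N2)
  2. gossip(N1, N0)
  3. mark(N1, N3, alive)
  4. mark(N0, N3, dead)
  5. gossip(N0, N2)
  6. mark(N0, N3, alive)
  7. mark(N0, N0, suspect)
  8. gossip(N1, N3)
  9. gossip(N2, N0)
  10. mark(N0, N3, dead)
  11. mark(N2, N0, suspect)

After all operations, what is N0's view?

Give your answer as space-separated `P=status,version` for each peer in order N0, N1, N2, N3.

Answer: N0=suspect,1 N1=alive,0 N2=alive,0 N3=dead,3

Derivation:
Op 1: gossip N3<->N2 -> N3.N0=(alive,v0) N3.N1=(alive,v0) N3.N2=(alive,v0) N3.N3=(alive,v0) | N2.N0=(alive,v0) N2.N1=(alive,v0) N2.N2=(alive,v0) N2.N3=(alive,v0)
Op 2: gossip N1<->N0 -> N1.N0=(alive,v0) N1.N1=(alive,v0) N1.N2=(alive,v0) N1.N3=(alive,v0) | N0.N0=(alive,v0) N0.N1=(alive,v0) N0.N2=(alive,v0) N0.N3=(alive,v0)
Op 3: N1 marks N3=alive -> (alive,v1)
Op 4: N0 marks N3=dead -> (dead,v1)
Op 5: gossip N0<->N2 -> N0.N0=(alive,v0) N0.N1=(alive,v0) N0.N2=(alive,v0) N0.N3=(dead,v1) | N2.N0=(alive,v0) N2.N1=(alive,v0) N2.N2=(alive,v0) N2.N3=(dead,v1)
Op 6: N0 marks N3=alive -> (alive,v2)
Op 7: N0 marks N0=suspect -> (suspect,v1)
Op 8: gossip N1<->N3 -> N1.N0=(alive,v0) N1.N1=(alive,v0) N1.N2=(alive,v0) N1.N3=(alive,v1) | N3.N0=(alive,v0) N3.N1=(alive,v0) N3.N2=(alive,v0) N3.N3=(alive,v1)
Op 9: gossip N2<->N0 -> N2.N0=(suspect,v1) N2.N1=(alive,v0) N2.N2=(alive,v0) N2.N3=(alive,v2) | N0.N0=(suspect,v1) N0.N1=(alive,v0) N0.N2=(alive,v0) N0.N3=(alive,v2)
Op 10: N0 marks N3=dead -> (dead,v3)
Op 11: N2 marks N0=suspect -> (suspect,v2)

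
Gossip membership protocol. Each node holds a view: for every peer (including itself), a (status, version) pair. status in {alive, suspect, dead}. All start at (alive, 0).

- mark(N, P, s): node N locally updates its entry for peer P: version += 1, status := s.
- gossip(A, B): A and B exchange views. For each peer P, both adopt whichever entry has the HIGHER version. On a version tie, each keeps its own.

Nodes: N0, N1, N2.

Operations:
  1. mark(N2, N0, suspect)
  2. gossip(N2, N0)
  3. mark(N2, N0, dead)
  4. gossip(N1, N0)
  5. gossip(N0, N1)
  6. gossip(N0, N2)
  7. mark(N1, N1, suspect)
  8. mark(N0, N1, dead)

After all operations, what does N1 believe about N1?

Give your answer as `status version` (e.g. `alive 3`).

Answer: suspect 1

Derivation:
Op 1: N2 marks N0=suspect -> (suspect,v1)
Op 2: gossip N2<->N0 -> N2.N0=(suspect,v1) N2.N1=(alive,v0) N2.N2=(alive,v0) | N0.N0=(suspect,v1) N0.N1=(alive,v0) N0.N2=(alive,v0)
Op 3: N2 marks N0=dead -> (dead,v2)
Op 4: gossip N1<->N0 -> N1.N0=(suspect,v1) N1.N1=(alive,v0) N1.N2=(alive,v0) | N0.N0=(suspect,v1) N0.N1=(alive,v0) N0.N2=(alive,v0)
Op 5: gossip N0<->N1 -> N0.N0=(suspect,v1) N0.N1=(alive,v0) N0.N2=(alive,v0) | N1.N0=(suspect,v1) N1.N1=(alive,v0) N1.N2=(alive,v0)
Op 6: gossip N0<->N2 -> N0.N0=(dead,v2) N0.N1=(alive,v0) N0.N2=(alive,v0) | N2.N0=(dead,v2) N2.N1=(alive,v0) N2.N2=(alive,v0)
Op 7: N1 marks N1=suspect -> (suspect,v1)
Op 8: N0 marks N1=dead -> (dead,v1)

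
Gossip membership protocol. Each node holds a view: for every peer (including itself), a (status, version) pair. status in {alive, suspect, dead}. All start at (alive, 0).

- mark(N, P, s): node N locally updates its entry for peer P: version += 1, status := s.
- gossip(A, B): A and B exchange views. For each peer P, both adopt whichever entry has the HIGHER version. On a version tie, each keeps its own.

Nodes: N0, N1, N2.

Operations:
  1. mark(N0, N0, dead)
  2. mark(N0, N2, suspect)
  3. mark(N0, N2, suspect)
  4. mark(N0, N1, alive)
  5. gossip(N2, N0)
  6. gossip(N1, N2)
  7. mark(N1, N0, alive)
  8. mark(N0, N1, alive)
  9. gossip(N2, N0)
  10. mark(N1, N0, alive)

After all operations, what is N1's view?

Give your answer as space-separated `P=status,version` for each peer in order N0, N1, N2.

Answer: N0=alive,3 N1=alive,1 N2=suspect,2

Derivation:
Op 1: N0 marks N0=dead -> (dead,v1)
Op 2: N0 marks N2=suspect -> (suspect,v1)
Op 3: N0 marks N2=suspect -> (suspect,v2)
Op 4: N0 marks N1=alive -> (alive,v1)
Op 5: gossip N2<->N0 -> N2.N0=(dead,v1) N2.N1=(alive,v1) N2.N2=(suspect,v2) | N0.N0=(dead,v1) N0.N1=(alive,v1) N0.N2=(suspect,v2)
Op 6: gossip N1<->N2 -> N1.N0=(dead,v1) N1.N1=(alive,v1) N1.N2=(suspect,v2) | N2.N0=(dead,v1) N2.N1=(alive,v1) N2.N2=(suspect,v2)
Op 7: N1 marks N0=alive -> (alive,v2)
Op 8: N0 marks N1=alive -> (alive,v2)
Op 9: gossip N2<->N0 -> N2.N0=(dead,v1) N2.N1=(alive,v2) N2.N2=(suspect,v2) | N0.N0=(dead,v1) N0.N1=(alive,v2) N0.N2=(suspect,v2)
Op 10: N1 marks N0=alive -> (alive,v3)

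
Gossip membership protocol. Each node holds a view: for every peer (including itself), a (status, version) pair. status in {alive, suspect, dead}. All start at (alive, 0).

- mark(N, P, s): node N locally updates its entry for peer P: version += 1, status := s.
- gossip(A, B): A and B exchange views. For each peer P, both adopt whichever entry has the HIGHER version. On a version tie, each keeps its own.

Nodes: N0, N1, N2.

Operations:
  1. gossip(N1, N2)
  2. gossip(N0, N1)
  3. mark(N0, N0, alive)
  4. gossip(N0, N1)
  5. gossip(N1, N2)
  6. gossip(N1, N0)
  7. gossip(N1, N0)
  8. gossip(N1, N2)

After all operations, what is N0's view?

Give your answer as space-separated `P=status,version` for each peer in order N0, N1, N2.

Op 1: gossip N1<->N2 -> N1.N0=(alive,v0) N1.N1=(alive,v0) N1.N2=(alive,v0) | N2.N0=(alive,v0) N2.N1=(alive,v0) N2.N2=(alive,v0)
Op 2: gossip N0<->N1 -> N0.N0=(alive,v0) N0.N1=(alive,v0) N0.N2=(alive,v0) | N1.N0=(alive,v0) N1.N1=(alive,v0) N1.N2=(alive,v0)
Op 3: N0 marks N0=alive -> (alive,v1)
Op 4: gossip N0<->N1 -> N0.N0=(alive,v1) N0.N1=(alive,v0) N0.N2=(alive,v0) | N1.N0=(alive,v1) N1.N1=(alive,v0) N1.N2=(alive,v0)
Op 5: gossip N1<->N2 -> N1.N0=(alive,v1) N1.N1=(alive,v0) N1.N2=(alive,v0) | N2.N0=(alive,v1) N2.N1=(alive,v0) N2.N2=(alive,v0)
Op 6: gossip N1<->N0 -> N1.N0=(alive,v1) N1.N1=(alive,v0) N1.N2=(alive,v0) | N0.N0=(alive,v1) N0.N1=(alive,v0) N0.N2=(alive,v0)
Op 7: gossip N1<->N0 -> N1.N0=(alive,v1) N1.N1=(alive,v0) N1.N2=(alive,v0) | N0.N0=(alive,v1) N0.N1=(alive,v0) N0.N2=(alive,v0)
Op 8: gossip N1<->N2 -> N1.N0=(alive,v1) N1.N1=(alive,v0) N1.N2=(alive,v0) | N2.N0=(alive,v1) N2.N1=(alive,v0) N2.N2=(alive,v0)

Answer: N0=alive,1 N1=alive,0 N2=alive,0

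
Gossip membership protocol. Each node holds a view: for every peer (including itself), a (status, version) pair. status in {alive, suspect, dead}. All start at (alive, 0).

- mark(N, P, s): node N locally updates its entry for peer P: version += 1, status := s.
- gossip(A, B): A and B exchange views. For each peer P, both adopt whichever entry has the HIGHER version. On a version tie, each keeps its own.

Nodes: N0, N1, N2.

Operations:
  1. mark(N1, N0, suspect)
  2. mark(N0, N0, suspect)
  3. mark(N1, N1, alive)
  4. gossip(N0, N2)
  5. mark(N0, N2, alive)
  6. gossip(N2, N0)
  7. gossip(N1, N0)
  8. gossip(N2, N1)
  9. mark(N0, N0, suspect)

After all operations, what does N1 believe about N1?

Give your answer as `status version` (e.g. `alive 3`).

Answer: alive 1

Derivation:
Op 1: N1 marks N0=suspect -> (suspect,v1)
Op 2: N0 marks N0=suspect -> (suspect,v1)
Op 3: N1 marks N1=alive -> (alive,v1)
Op 4: gossip N0<->N2 -> N0.N0=(suspect,v1) N0.N1=(alive,v0) N0.N2=(alive,v0) | N2.N0=(suspect,v1) N2.N1=(alive,v0) N2.N2=(alive,v0)
Op 5: N0 marks N2=alive -> (alive,v1)
Op 6: gossip N2<->N0 -> N2.N0=(suspect,v1) N2.N1=(alive,v0) N2.N2=(alive,v1) | N0.N0=(suspect,v1) N0.N1=(alive,v0) N0.N2=(alive,v1)
Op 7: gossip N1<->N0 -> N1.N0=(suspect,v1) N1.N1=(alive,v1) N1.N2=(alive,v1) | N0.N0=(suspect,v1) N0.N1=(alive,v1) N0.N2=(alive,v1)
Op 8: gossip N2<->N1 -> N2.N0=(suspect,v1) N2.N1=(alive,v1) N2.N2=(alive,v1) | N1.N0=(suspect,v1) N1.N1=(alive,v1) N1.N2=(alive,v1)
Op 9: N0 marks N0=suspect -> (suspect,v2)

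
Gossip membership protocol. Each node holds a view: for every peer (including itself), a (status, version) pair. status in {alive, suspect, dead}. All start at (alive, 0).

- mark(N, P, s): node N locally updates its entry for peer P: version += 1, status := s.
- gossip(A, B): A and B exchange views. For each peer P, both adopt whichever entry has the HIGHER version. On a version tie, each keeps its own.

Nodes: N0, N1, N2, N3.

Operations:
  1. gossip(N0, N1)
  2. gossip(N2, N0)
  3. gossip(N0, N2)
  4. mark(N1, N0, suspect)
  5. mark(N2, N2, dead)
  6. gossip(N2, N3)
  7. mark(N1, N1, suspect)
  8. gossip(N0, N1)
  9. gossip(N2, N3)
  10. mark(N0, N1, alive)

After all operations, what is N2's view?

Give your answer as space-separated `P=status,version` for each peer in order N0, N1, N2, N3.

Answer: N0=alive,0 N1=alive,0 N2=dead,1 N3=alive,0

Derivation:
Op 1: gossip N0<->N1 -> N0.N0=(alive,v0) N0.N1=(alive,v0) N0.N2=(alive,v0) N0.N3=(alive,v0) | N1.N0=(alive,v0) N1.N1=(alive,v0) N1.N2=(alive,v0) N1.N3=(alive,v0)
Op 2: gossip N2<->N0 -> N2.N0=(alive,v0) N2.N1=(alive,v0) N2.N2=(alive,v0) N2.N3=(alive,v0) | N0.N0=(alive,v0) N0.N1=(alive,v0) N0.N2=(alive,v0) N0.N3=(alive,v0)
Op 3: gossip N0<->N2 -> N0.N0=(alive,v0) N0.N1=(alive,v0) N0.N2=(alive,v0) N0.N3=(alive,v0) | N2.N0=(alive,v0) N2.N1=(alive,v0) N2.N2=(alive,v0) N2.N3=(alive,v0)
Op 4: N1 marks N0=suspect -> (suspect,v1)
Op 5: N2 marks N2=dead -> (dead,v1)
Op 6: gossip N2<->N3 -> N2.N0=(alive,v0) N2.N1=(alive,v0) N2.N2=(dead,v1) N2.N3=(alive,v0) | N3.N0=(alive,v0) N3.N1=(alive,v0) N3.N2=(dead,v1) N3.N3=(alive,v0)
Op 7: N1 marks N1=suspect -> (suspect,v1)
Op 8: gossip N0<->N1 -> N0.N0=(suspect,v1) N0.N1=(suspect,v1) N0.N2=(alive,v0) N0.N3=(alive,v0) | N1.N0=(suspect,v1) N1.N1=(suspect,v1) N1.N2=(alive,v0) N1.N3=(alive,v0)
Op 9: gossip N2<->N3 -> N2.N0=(alive,v0) N2.N1=(alive,v0) N2.N2=(dead,v1) N2.N3=(alive,v0) | N3.N0=(alive,v0) N3.N1=(alive,v0) N3.N2=(dead,v1) N3.N3=(alive,v0)
Op 10: N0 marks N1=alive -> (alive,v2)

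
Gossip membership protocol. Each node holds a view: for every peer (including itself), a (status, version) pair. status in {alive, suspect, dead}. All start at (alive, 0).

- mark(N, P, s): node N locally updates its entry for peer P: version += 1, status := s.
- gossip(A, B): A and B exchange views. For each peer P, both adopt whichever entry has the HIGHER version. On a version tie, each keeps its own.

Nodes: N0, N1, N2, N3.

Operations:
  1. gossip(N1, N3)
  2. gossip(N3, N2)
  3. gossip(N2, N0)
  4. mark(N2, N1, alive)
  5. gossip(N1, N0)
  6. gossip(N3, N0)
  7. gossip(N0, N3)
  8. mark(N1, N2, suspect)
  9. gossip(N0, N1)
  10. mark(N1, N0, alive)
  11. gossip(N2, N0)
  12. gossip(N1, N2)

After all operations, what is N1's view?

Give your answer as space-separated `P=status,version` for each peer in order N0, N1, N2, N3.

Answer: N0=alive,1 N1=alive,1 N2=suspect,1 N3=alive,0

Derivation:
Op 1: gossip N1<->N3 -> N1.N0=(alive,v0) N1.N1=(alive,v0) N1.N2=(alive,v0) N1.N3=(alive,v0) | N3.N0=(alive,v0) N3.N1=(alive,v0) N3.N2=(alive,v0) N3.N3=(alive,v0)
Op 2: gossip N3<->N2 -> N3.N0=(alive,v0) N3.N1=(alive,v0) N3.N2=(alive,v0) N3.N3=(alive,v0) | N2.N0=(alive,v0) N2.N1=(alive,v0) N2.N2=(alive,v0) N2.N3=(alive,v0)
Op 3: gossip N2<->N0 -> N2.N0=(alive,v0) N2.N1=(alive,v0) N2.N2=(alive,v0) N2.N3=(alive,v0) | N0.N0=(alive,v0) N0.N1=(alive,v0) N0.N2=(alive,v0) N0.N3=(alive,v0)
Op 4: N2 marks N1=alive -> (alive,v1)
Op 5: gossip N1<->N0 -> N1.N0=(alive,v0) N1.N1=(alive,v0) N1.N2=(alive,v0) N1.N3=(alive,v0) | N0.N0=(alive,v0) N0.N1=(alive,v0) N0.N2=(alive,v0) N0.N3=(alive,v0)
Op 6: gossip N3<->N0 -> N3.N0=(alive,v0) N3.N1=(alive,v0) N3.N2=(alive,v0) N3.N3=(alive,v0) | N0.N0=(alive,v0) N0.N1=(alive,v0) N0.N2=(alive,v0) N0.N3=(alive,v0)
Op 7: gossip N0<->N3 -> N0.N0=(alive,v0) N0.N1=(alive,v0) N0.N2=(alive,v0) N0.N3=(alive,v0) | N3.N0=(alive,v0) N3.N1=(alive,v0) N3.N2=(alive,v0) N3.N3=(alive,v0)
Op 8: N1 marks N2=suspect -> (suspect,v1)
Op 9: gossip N0<->N1 -> N0.N0=(alive,v0) N0.N1=(alive,v0) N0.N2=(suspect,v1) N0.N3=(alive,v0) | N1.N0=(alive,v0) N1.N1=(alive,v0) N1.N2=(suspect,v1) N1.N3=(alive,v0)
Op 10: N1 marks N0=alive -> (alive,v1)
Op 11: gossip N2<->N0 -> N2.N0=(alive,v0) N2.N1=(alive,v1) N2.N2=(suspect,v1) N2.N3=(alive,v0) | N0.N0=(alive,v0) N0.N1=(alive,v1) N0.N2=(suspect,v1) N0.N3=(alive,v0)
Op 12: gossip N1<->N2 -> N1.N0=(alive,v1) N1.N1=(alive,v1) N1.N2=(suspect,v1) N1.N3=(alive,v0) | N2.N0=(alive,v1) N2.N1=(alive,v1) N2.N2=(suspect,v1) N2.N3=(alive,v0)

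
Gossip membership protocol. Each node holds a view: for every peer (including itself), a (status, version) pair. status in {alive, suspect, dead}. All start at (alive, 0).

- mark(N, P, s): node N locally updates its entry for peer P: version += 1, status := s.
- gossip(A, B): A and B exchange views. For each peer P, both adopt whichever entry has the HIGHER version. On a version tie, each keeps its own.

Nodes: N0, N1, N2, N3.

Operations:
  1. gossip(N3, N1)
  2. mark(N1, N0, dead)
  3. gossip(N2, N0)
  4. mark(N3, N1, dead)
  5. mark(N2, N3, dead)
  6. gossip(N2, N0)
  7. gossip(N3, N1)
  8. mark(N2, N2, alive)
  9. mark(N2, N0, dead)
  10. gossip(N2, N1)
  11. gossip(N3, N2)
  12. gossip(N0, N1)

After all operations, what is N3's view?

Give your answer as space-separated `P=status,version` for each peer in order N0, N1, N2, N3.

Op 1: gossip N3<->N1 -> N3.N0=(alive,v0) N3.N1=(alive,v0) N3.N2=(alive,v0) N3.N3=(alive,v0) | N1.N0=(alive,v0) N1.N1=(alive,v0) N1.N2=(alive,v0) N1.N3=(alive,v0)
Op 2: N1 marks N0=dead -> (dead,v1)
Op 3: gossip N2<->N0 -> N2.N0=(alive,v0) N2.N1=(alive,v0) N2.N2=(alive,v0) N2.N3=(alive,v0) | N0.N0=(alive,v0) N0.N1=(alive,v0) N0.N2=(alive,v0) N0.N3=(alive,v0)
Op 4: N3 marks N1=dead -> (dead,v1)
Op 5: N2 marks N3=dead -> (dead,v1)
Op 6: gossip N2<->N0 -> N2.N0=(alive,v0) N2.N1=(alive,v0) N2.N2=(alive,v0) N2.N3=(dead,v1) | N0.N0=(alive,v0) N0.N1=(alive,v0) N0.N2=(alive,v0) N0.N3=(dead,v1)
Op 7: gossip N3<->N1 -> N3.N0=(dead,v1) N3.N1=(dead,v1) N3.N2=(alive,v0) N3.N3=(alive,v0) | N1.N0=(dead,v1) N1.N1=(dead,v1) N1.N2=(alive,v0) N1.N3=(alive,v0)
Op 8: N2 marks N2=alive -> (alive,v1)
Op 9: N2 marks N0=dead -> (dead,v1)
Op 10: gossip N2<->N1 -> N2.N0=(dead,v1) N2.N1=(dead,v1) N2.N2=(alive,v1) N2.N3=(dead,v1) | N1.N0=(dead,v1) N1.N1=(dead,v1) N1.N2=(alive,v1) N1.N3=(dead,v1)
Op 11: gossip N3<->N2 -> N3.N0=(dead,v1) N3.N1=(dead,v1) N3.N2=(alive,v1) N3.N3=(dead,v1) | N2.N0=(dead,v1) N2.N1=(dead,v1) N2.N2=(alive,v1) N2.N3=(dead,v1)
Op 12: gossip N0<->N1 -> N0.N0=(dead,v1) N0.N1=(dead,v1) N0.N2=(alive,v1) N0.N3=(dead,v1) | N1.N0=(dead,v1) N1.N1=(dead,v1) N1.N2=(alive,v1) N1.N3=(dead,v1)

Answer: N0=dead,1 N1=dead,1 N2=alive,1 N3=dead,1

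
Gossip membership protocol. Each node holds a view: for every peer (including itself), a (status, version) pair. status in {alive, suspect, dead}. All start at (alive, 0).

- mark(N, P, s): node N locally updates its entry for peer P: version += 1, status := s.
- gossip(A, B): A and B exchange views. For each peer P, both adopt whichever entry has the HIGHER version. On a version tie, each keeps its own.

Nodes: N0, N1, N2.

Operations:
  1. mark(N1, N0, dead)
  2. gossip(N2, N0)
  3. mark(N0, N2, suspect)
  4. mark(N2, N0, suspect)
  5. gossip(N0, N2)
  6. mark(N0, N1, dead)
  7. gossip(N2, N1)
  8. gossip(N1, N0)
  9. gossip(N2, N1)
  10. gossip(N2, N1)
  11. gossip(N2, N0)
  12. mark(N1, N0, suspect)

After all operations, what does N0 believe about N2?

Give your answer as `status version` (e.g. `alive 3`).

Op 1: N1 marks N0=dead -> (dead,v1)
Op 2: gossip N2<->N0 -> N2.N0=(alive,v0) N2.N1=(alive,v0) N2.N2=(alive,v0) | N0.N0=(alive,v0) N0.N1=(alive,v0) N0.N2=(alive,v0)
Op 3: N0 marks N2=suspect -> (suspect,v1)
Op 4: N2 marks N0=suspect -> (suspect,v1)
Op 5: gossip N0<->N2 -> N0.N0=(suspect,v1) N0.N1=(alive,v0) N0.N2=(suspect,v1) | N2.N0=(suspect,v1) N2.N1=(alive,v0) N2.N2=(suspect,v1)
Op 6: N0 marks N1=dead -> (dead,v1)
Op 7: gossip N2<->N1 -> N2.N0=(suspect,v1) N2.N1=(alive,v0) N2.N2=(suspect,v1) | N1.N0=(dead,v1) N1.N1=(alive,v0) N1.N2=(suspect,v1)
Op 8: gossip N1<->N0 -> N1.N0=(dead,v1) N1.N1=(dead,v1) N1.N2=(suspect,v1) | N0.N0=(suspect,v1) N0.N1=(dead,v1) N0.N2=(suspect,v1)
Op 9: gossip N2<->N1 -> N2.N0=(suspect,v1) N2.N1=(dead,v1) N2.N2=(suspect,v1) | N1.N0=(dead,v1) N1.N1=(dead,v1) N1.N2=(suspect,v1)
Op 10: gossip N2<->N1 -> N2.N0=(suspect,v1) N2.N1=(dead,v1) N2.N2=(suspect,v1) | N1.N0=(dead,v1) N1.N1=(dead,v1) N1.N2=(suspect,v1)
Op 11: gossip N2<->N0 -> N2.N0=(suspect,v1) N2.N1=(dead,v1) N2.N2=(suspect,v1) | N0.N0=(suspect,v1) N0.N1=(dead,v1) N0.N2=(suspect,v1)
Op 12: N1 marks N0=suspect -> (suspect,v2)

Answer: suspect 1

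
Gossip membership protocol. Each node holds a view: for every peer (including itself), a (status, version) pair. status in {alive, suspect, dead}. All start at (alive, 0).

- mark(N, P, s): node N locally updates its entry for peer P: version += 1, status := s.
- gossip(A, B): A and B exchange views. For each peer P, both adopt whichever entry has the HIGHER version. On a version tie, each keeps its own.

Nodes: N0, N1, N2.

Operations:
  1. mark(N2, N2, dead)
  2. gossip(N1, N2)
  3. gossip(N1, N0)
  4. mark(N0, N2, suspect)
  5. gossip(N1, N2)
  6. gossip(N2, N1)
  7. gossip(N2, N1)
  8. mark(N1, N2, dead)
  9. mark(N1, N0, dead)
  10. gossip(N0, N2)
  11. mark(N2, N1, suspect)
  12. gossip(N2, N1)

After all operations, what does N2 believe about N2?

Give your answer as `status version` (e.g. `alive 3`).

Op 1: N2 marks N2=dead -> (dead,v1)
Op 2: gossip N1<->N2 -> N1.N0=(alive,v0) N1.N1=(alive,v0) N1.N2=(dead,v1) | N2.N0=(alive,v0) N2.N1=(alive,v0) N2.N2=(dead,v1)
Op 3: gossip N1<->N0 -> N1.N0=(alive,v0) N1.N1=(alive,v0) N1.N2=(dead,v1) | N0.N0=(alive,v0) N0.N1=(alive,v0) N0.N2=(dead,v1)
Op 4: N0 marks N2=suspect -> (suspect,v2)
Op 5: gossip N1<->N2 -> N1.N0=(alive,v0) N1.N1=(alive,v0) N1.N2=(dead,v1) | N2.N0=(alive,v0) N2.N1=(alive,v0) N2.N2=(dead,v1)
Op 6: gossip N2<->N1 -> N2.N0=(alive,v0) N2.N1=(alive,v0) N2.N2=(dead,v1) | N1.N0=(alive,v0) N1.N1=(alive,v0) N1.N2=(dead,v1)
Op 7: gossip N2<->N1 -> N2.N0=(alive,v0) N2.N1=(alive,v0) N2.N2=(dead,v1) | N1.N0=(alive,v0) N1.N1=(alive,v0) N1.N2=(dead,v1)
Op 8: N1 marks N2=dead -> (dead,v2)
Op 9: N1 marks N0=dead -> (dead,v1)
Op 10: gossip N0<->N2 -> N0.N0=(alive,v0) N0.N1=(alive,v0) N0.N2=(suspect,v2) | N2.N0=(alive,v0) N2.N1=(alive,v0) N2.N2=(suspect,v2)
Op 11: N2 marks N1=suspect -> (suspect,v1)
Op 12: gossip N2<->N1 -> N2.N0=(dead,v1) N2.N1=(suspect,v1) N2.N2=(suspect,v2) | N1.N0=(dead,v1) N1.N1=(suspect,v1) N1.N2=(dead,v2)

Answer: suspect 2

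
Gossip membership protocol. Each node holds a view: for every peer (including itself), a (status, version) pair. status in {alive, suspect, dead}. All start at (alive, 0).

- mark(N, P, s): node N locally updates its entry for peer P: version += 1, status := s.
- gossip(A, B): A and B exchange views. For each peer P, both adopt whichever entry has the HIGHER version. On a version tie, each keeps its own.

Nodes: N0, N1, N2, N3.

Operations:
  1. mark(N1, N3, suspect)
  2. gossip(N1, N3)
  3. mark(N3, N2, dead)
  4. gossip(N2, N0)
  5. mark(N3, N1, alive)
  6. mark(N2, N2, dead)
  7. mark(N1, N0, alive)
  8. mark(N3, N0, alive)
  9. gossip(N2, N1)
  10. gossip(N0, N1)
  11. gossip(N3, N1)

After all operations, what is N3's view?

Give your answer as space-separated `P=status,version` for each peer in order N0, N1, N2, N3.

Answer: N0=alive,1 N1=alive,1 N2=dead,1 N3=suspect,1

Derivation:
Op 1: N1 marks N3=suspect -> (suspect,v1)
Op 2: gossip N1<->N3 -> N1.N0=(alive,v0) N1.N1=(alive,v0) N1.N2=(alive,v0) N1.N3=(suspect,v1) | N3.N0=(alive,v0) N3.N1=(alive,v0) N3.N2=(alive,v0) N3.N3=(suspect,v1)
Op 3: N3 marks N2=dead -> (dead,v1)
Op 4: gossip N2<->N0 -> N2.N0=(alive,v0) N2.N1=(alive,v0) N2.N2=(alive,v0) N2.N3=(alive,v0) | N0.N0=(alive,v0) N0.N1=(alive,v0) N0.N2=(alive,v0) N0.N3=(alive,v0)
Op 5: N3 marks N1=alive -> (alive,v1)
Op 6: N2 marks N2=dead -> (dead,v1)
Op 7: N1 marks N0=alive -> (alive,v1)
Op 8: N3 marks N0=alive -> (alive,v1)
Op 9: gossip N2<->N1 -> N2.N0=(alive,v1) N2.N1=(alive,v0) N2.N2=(dead,v1) N2.N3=(suspect,v1) | N1.N0=(alive,v1) N1.N1=(alive,v0) N1.N2=(dead,v1) N1.N3=(suspect,v1)
Op 10: gossip N0<->N1 -> N0.N0=(alive,v1) N0.N1=(alive,v0) N0.N2=(dead,v1) N0.N3=(suspect,v1) | N1.N0=(alive,v1) N1.N1=(alive,v0) N1.N2=(dead,v1) N1.N3=(suspect,v1)
Op 11: gossip N3<->N1 -> N3.N0=(alive,v1) N3.N1=(alive,v1) N3.N2=(dead,v1) N3.N3=(suspect,v1) | N1.N0=(alive,v1) N1.N1=(alive,v1) N1.N2=(dead,v1) N1.N3=(suspect,v1)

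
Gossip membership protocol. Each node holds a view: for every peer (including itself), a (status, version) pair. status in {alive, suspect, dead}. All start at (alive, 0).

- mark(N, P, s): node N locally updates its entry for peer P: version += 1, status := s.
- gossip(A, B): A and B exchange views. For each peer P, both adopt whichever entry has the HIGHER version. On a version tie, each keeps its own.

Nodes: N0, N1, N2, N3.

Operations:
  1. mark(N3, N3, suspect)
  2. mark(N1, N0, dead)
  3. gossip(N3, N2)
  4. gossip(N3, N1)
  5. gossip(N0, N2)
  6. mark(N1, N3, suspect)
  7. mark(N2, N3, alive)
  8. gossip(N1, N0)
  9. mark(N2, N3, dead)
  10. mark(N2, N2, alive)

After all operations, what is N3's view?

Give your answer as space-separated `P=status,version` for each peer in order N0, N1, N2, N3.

Answer: N0=dead,1 N1=alive,0 N2=alive,0 N3=suspect,1

Derivation:
Op 1: N3 marks N3=suspect -> (suspect,v1)
Op 2: N1 marks N0=dead -> (dead,v1)
Op 3: gossip N3<->N2 -> N3.N0=(alive,v0) N3.N1=(alive,v0) N3.N2=(alive,v0) N3.N3=(suspect,v1) | N2.N0=(alive,v0) N2.N1=(alive,v0) N2.N2=(alive,v0) N2.N3=(suspect,v1)
Op 4: gossip N3<->N1 -> N3.N0=(dead,v1) N3.N1=(alive,v0) N3.N2=(alive,v0) N3.N3=(suspect,v1) | N1.N0=(dead,v1) N1.N1=(alive,v0) N1.N2=(alive,v0) N1.N3=(suspect,v1)
Op 5: gossip N0<->N2 -> N0.N0=(alive,v0) N0.N1=(alive,v0) N0.N2=(alive,v0) N0.N3=(suspect,v1) | N2.N0=(alive,v0) N2.N1=(alive,v0) N2.N2=(alive,v0) N2.N3=(suspect,v1)
Op 6: N1 marks N3=suspect -> (suspect,v2)
Op 7: N2 marks N3=alive -> (alive,v2)
Op 8: gossip N1<->N0 -> N1.N0=(dead,v1) N1.N1=(alive,v0) N1.N2=(alive,v0) N1.N3=(suspect,v2) | N0.N0=(dead,v1) N0.N1=(alive,v0) N0.N2=(alive,v0) N0.N3=(suspect,v2)
Op 9: N2 marks N3=dead -> (dead,v3)
Op 10: N2 marks N2=alive -> (alive,v1)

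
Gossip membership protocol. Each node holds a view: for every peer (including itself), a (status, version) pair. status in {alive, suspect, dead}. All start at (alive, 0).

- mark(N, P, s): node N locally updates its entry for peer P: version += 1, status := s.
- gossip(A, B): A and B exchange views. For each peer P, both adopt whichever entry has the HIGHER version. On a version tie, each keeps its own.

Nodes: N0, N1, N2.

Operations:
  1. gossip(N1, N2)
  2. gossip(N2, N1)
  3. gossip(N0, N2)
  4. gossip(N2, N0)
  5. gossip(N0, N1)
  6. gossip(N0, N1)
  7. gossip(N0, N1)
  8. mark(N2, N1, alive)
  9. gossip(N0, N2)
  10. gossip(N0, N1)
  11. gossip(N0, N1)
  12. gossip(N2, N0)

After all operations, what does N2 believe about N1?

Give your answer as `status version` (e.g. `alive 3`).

Op 1: gossip N1<->N2 -> N1.N0=(alive,v0) N1.N1=(alive,v0) N1.N2=(alive,v0) | N2.N0=(alive,v0) N2.N1=(alive,v0) N2.N2=(alive,v0)
Op 2: gossip N2<->N1 -> N2.N0=(alive,v0) N2.N1=(alive,v0) N2.N2=(alive,v0) | N1.N0=(alive,v0) N1.N1=(alive,v0) N1.N2=(alive,v0)
Op 3: gossip N0<->N2 -> N0.N0=(alive,v0) N0.N1=(alive,v0) N0.N2=(alive,v0) | N2.N0=(alive,v0) N2.N1=(alive,v0) N2.N2=(alive,v0)
Op 4: gossip N2<->N0 -> N2.N0=(alive,v0) N2.N1=(alive,v0) N2.N2=(alive,v0) | N0.N0=(alive,v0) N0.N1=(alive,v0) N0.N2=(alive,v0)
Op 5: gossip N0<->N1 -> N0.N0=(alive,v0) N0.N1=(alive,v0) N0.N2=(alive,v0) | N1.N0=(alive,v0) N1.N1=(alive,v0) N1.N2=(alive,v0)
Op 6: gossip N0<->N1 -> N0.N0=(alive,v0) N0.N1=(alive,v0) N0.N2=(alive,v0) | N1.N0=(alive,v0) N1.N1=(alive,v0) N1.N2=(alive,v0)
Op 7: gossip N0<->N1 -> N0.N0=(alive,v0) N0.N1=(alive,v0) N0.N2=(alive,v0) | N1.N0=(alive,v0) N1.N1=(alive,v0) N1.N2=(alive,v0)
Op 8: N2 marks N1=alive -> (alive,v1)
Op 9: gossip N0<->N2 -> N0.N0=(alive,v0) N0.N1=(alive,v1) N0.N2=(alive,v0) | N2.N0=(alive,v0) N2.N1=(alive,v1) N2.N2=(alive,v0)
Op 10: gossip N0<->N1 -> N0.N0=(alive,v0) N0.N1=(alive,v1) N0.N2=(alive,v0) | N1.N0=(alive,v0) N1.N1=(alive,v1) N1.N2=(alive,v0)
Op 11: gossip N0<->N1 -> N0.N0=(alive,v0) N0.N1=(alive,v1) N0.N2=(alive,v0) | N1.N0=(alive,v0) N1.N1=(alive,v1) N1.N2=(alive,v0)
Op 12: gossip N2<->N0 -> N2.N0=(alive,v0) N2.N1=(alive,v1) N2.N2=(alive,v0) | N0.N0=(alive,v0) N0.N1=(alive,v1) N0.N2=(alive,v0)

Answer: alive 1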